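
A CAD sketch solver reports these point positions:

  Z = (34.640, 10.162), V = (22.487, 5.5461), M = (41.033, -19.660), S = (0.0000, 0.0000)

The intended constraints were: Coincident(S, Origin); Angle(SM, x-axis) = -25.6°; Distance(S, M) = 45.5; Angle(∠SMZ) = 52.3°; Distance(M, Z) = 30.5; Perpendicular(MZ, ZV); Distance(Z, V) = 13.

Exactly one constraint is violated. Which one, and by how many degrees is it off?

Perpendicular(MZ, ZV) — off by 8.70°.

S = (0.00, 0.00) ✓; SM at -25.60° ✓; |SM| = 45.50 ✓; ∠SMZ = 52.30° ✓; |MZ| = 30.50 ✓; ∠(MZ, ZV) = 98.70° ✗; |ZV| = 13.00 ✓.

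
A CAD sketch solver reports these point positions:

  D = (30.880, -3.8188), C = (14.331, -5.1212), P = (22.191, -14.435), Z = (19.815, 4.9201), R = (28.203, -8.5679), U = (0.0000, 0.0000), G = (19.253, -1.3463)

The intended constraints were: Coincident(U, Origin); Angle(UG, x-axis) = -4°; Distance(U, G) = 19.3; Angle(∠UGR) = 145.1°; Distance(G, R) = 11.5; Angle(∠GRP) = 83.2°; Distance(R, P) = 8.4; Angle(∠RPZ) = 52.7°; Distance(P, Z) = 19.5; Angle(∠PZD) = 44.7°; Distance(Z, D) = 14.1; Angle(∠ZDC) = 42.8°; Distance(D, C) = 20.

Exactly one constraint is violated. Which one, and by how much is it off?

Distance(D, C) = 20 — off by 3.40.

U = (0.00, 0.00) ✓; UG at -4.000° ✓; |UG| = 19.30 ✓; ∠UGR = 145.1° ✓; |GR| = 11.50 ✓; ∠GRP = 83.20° ✓; |RP| = 8.400 ✓; ∠RPZ = 52.70° ✓; |PZ| = 19.50 ✓; ∠PZD = 44.70° ✓; |ZD| = 14.10 ✓; ∠ZDC = 42.80° ✓; |DC| = 16.60 ✗.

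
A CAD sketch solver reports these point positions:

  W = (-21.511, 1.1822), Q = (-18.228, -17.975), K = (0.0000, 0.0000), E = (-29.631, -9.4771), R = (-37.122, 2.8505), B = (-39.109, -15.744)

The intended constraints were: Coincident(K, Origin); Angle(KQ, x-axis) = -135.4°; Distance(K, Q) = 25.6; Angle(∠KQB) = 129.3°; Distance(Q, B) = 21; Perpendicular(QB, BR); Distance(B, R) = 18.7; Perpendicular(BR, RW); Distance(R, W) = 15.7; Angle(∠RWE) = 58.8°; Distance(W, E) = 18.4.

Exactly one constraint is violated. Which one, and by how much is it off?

Distance(W, E) = 18.4 — off by 5.00.

K = (0.00, 0.00) ✓; KQ at -135.4° ✓; |KQ| = 25.60 ✓; ∠KQB = 129.3° ✓; |QB| = 21.00 ✓; ∠(QB, BR) = 90.00° ✓; |BR| = 18.70 ✓; ∠(BR, RW) = 90.00° ✓; |RW| = 15.70 ✓; ∠RWE = 58.80° ✓; |WE| = 13.40 ✗.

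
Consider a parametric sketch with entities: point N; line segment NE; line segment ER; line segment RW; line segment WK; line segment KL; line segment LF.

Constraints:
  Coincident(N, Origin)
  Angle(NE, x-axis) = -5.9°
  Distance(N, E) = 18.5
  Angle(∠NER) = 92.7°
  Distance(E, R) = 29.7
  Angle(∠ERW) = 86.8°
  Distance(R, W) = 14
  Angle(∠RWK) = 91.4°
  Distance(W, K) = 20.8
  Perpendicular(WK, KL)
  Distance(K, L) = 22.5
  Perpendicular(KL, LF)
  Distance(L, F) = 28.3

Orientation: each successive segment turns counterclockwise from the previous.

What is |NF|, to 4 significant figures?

46.47

N is at the origin; NE runs at -5.9° with length 18.5, so E = (18.40, -1.902). ∠NER = 92.7° gives ER at 81.40° from the x-axis; with |ER| = 29.7, R = (22.84, 27.46). ∠ERW = 86.8° gives RW at 174.6° from the x-axis; with |RW| = 14.0, W = (8.905, 28.78). ∠RWK = 91.4° gives WK at -96.80° from the x-axis; with |WK| = 20.8, K = (6.443, 8.128). The perpendicularity gives KL at right angles to WK, so KL runs at -6.800°; with |KL| = 22.5, L = (28.78, 5.464). KL is perpendicular to LF, so LF runs at 83.20°; with |LF| = 28.3, F = (32.14, 33.57). Then |NF| = |F − N| = 46.47.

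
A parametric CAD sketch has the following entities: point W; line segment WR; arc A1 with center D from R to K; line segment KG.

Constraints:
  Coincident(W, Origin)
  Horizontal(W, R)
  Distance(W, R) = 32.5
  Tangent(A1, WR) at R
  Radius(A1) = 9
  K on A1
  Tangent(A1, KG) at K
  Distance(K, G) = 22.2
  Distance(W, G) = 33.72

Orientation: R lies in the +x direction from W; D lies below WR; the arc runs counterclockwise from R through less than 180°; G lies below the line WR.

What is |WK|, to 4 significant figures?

24.73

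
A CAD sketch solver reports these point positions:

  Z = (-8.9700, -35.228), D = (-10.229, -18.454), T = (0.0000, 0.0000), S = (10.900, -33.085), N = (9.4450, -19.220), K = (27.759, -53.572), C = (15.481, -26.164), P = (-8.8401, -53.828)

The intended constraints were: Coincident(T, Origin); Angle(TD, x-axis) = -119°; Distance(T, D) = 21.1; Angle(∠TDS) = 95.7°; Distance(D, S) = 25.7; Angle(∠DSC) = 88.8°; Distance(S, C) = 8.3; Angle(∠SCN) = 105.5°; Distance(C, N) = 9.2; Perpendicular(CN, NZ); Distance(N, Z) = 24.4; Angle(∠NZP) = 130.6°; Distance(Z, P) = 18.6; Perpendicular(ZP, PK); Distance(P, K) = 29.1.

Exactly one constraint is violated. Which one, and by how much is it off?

Distance(P, K) = 29.1 — off by 7.50.

T = (0.00, 0.00) ✓; TD at -119.0° ✓; |TD| = 21.10 ✓; ∠TDS = 95.70° ✓; |DS| = 25.70 ✓; ∠DSC = 88.80° ✓; |SC| = 8.300 ✓; ∠SCN = 105.5° ✓; |CN| = 9.201 ✓; ∠(CN, NZ) = 90.00° ✓; |NZ| = 24.40 ✓; ∠NZP = 130.6° ✓; |ZP| = 18.60 ✓; ∠(ZP, PK) = 90.00° ✓; |PK| = 36.60 ✗.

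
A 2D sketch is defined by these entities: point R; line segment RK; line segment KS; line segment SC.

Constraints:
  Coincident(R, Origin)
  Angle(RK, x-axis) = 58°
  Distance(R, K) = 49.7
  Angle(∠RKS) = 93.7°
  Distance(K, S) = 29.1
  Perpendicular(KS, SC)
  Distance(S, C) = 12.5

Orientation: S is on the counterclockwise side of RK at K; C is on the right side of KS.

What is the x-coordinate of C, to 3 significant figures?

10.0

∠RKS = 93.7°, so KS runs at 58.0° + (180° − 93.7°) = 144° from the x-axis; with |KS| = 29.1, S = K + 29.1·(cos 144°, sin 144°) = (2.71, 59.1). KS is perpendicular to SC; with |SC| = 12.5 on the right of KS, C = S + 12.5·(0.584, 0.812) = (10.0, 69.3). So C.x = 10.0.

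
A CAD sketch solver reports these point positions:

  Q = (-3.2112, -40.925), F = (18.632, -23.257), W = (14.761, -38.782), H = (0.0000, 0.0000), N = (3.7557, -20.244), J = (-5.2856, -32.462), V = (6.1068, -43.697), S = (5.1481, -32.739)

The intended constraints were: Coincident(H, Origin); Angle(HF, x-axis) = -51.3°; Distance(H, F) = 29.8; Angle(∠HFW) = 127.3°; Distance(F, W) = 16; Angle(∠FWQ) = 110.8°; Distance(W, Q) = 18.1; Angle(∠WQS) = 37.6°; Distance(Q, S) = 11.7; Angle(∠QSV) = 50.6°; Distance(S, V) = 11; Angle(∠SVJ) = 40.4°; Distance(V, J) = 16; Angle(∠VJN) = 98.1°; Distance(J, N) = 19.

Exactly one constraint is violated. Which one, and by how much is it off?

Distance(J, N) = 19 — off by 3.80.

H = (0.00, 0.00) ✓; HF at -51.30° ✓; |HF| = 29.80 ✓; ∠HFW = 127.3° ✓; |FW| = 16.00 ✓; ∠FWQ = 110.8° ✓; |WQ| = 18.10 ✓; ∠WQS = 37.60° ✓; |QS| = 11.70 ✓; ∠QSV = 50.60° ✓; |SV| = 11.00 ✓; ∠SVJ = 40.40° ✓; |VJ| = 16.00 ✓; ∠VJN = 98.10° ✓; |JN| = 15.20 ✗.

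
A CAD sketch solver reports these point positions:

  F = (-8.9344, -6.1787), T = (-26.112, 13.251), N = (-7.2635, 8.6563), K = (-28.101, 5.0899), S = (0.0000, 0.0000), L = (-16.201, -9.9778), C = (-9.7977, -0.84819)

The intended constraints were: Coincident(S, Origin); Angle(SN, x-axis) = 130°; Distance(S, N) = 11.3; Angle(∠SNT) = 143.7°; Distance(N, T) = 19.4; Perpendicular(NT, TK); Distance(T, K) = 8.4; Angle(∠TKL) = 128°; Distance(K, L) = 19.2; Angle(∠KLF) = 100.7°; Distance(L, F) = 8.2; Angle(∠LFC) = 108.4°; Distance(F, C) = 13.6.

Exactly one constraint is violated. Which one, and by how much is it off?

Distance(F, C) = 13.6 — off by 8.20.

S = (0.00, 0.00) ✓; SN at 130.0° ✓; |SN| = 11.30 ✓; ∠SNT = 143.7° ✓; |NT| = 19.40 ✓; ∠(NT, TK) = 90.00° ✓; |TK| = 8.400 ✓; ∠TKL = 128.0° ✓; |KL| = 19.20 ✓; ∠KLF = 100.7° ✓; |LF| = 8.200 ✓; ∠LFC = 108.4° ✓; |FC| = 5.400 ✗.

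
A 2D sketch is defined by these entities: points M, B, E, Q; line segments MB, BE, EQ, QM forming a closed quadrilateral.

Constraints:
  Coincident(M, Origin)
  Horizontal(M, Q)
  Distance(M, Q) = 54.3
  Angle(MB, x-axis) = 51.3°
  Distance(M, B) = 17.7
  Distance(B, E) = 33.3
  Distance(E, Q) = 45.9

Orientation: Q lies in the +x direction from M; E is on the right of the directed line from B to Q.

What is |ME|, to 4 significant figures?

23.24

M is at the origin; M and Q share the same y with |MQ| = 54.3 and Q in +x, so Q = (54.3, 0). MB runs at 51.3° with |MB| = 17.7, so B = (11.07, 13.81). E is determined by |BE| = 33.3 and |EQ| = 45.9 together: it lies at the intersection of circle(B, 33.3) and circle(Q, 45.9). With |BQ| = 45.39, the foot of the radical line on BQ is 11.70 from B and the perpendicular offset is √(33.3² − 11.70²) = 31.18. Taking the right-of-BQ solution: E = (12.72, -19.45).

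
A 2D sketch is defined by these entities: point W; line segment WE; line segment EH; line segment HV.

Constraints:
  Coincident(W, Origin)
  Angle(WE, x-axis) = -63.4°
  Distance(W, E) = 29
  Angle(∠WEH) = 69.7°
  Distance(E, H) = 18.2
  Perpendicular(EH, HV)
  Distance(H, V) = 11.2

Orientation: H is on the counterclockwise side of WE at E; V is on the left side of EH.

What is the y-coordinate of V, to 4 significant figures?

-4.989

∠WEH = 69.7°, so EH runs at -63.4° + (180° − 69.7°) = 46.90° from the x-axis; with |EH| = 18.2, H = E + 18.2·(cos 46.90°, sin 46.90°) = (25.42, -12.64). EH ⟂ HV; with |HV| = 11.2 on the left of EH, V = H + 11.2·(-0.7302, 0.6833) = (17.24, -4.989). So V.y = -4.989.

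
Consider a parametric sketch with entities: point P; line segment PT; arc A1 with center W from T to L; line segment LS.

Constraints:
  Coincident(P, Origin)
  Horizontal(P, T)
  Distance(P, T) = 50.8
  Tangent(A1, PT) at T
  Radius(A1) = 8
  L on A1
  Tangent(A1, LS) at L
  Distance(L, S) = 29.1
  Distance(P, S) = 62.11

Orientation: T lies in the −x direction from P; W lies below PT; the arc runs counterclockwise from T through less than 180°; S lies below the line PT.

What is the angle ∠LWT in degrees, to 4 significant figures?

108.7°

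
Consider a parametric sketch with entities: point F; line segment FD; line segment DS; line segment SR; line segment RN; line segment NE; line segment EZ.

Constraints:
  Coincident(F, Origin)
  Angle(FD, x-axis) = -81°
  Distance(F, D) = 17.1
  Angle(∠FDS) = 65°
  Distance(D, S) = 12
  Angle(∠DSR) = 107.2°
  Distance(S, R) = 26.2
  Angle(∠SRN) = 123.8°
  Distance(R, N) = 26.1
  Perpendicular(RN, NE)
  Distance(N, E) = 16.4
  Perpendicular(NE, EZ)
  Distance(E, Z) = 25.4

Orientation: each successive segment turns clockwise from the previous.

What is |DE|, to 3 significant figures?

36.2

F is at the origin; FD runs at -81.0° with length 17.1, so D = (2.68, -16.9). ∠FDS = 65.0° gives DS at 164° from the x-axis; with |DS| = 12.0, S = (-8.86, -13.6). ∠DSR = 107.2° gives SR at 91.2° from the x-axis; with |SR| = 26.2, R = (-9.41, 12.6). ∠SRN = 123.8° gives RN at 35.0° from the x-axis; with |RN| = 26.1, N = (12.0, 27.6). RN is perpendicular to NE, so NE runs at -55.0°; with |NE| = 16.4, E = (21.4, 14.1). Then |DE| = |E − D| = 36.2.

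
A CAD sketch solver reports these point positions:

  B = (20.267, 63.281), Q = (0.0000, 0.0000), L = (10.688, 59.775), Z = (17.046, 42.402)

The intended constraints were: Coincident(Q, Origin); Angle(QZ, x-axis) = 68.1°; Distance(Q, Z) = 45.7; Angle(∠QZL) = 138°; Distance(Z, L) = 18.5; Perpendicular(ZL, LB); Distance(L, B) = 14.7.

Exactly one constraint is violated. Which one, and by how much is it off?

Distance(L, B) = 14.7 — off by 4.50.

Q = (0.00, 0.00) ✓; QZ at 68.10° ✓; |QZ| = 45.70 ✓; ∠QZL = 138.0° ✓; |ZL| = 18.50 ✓; ∠(ZL, LB) = 90.00° ✓; |LB| = 10.20 ✗.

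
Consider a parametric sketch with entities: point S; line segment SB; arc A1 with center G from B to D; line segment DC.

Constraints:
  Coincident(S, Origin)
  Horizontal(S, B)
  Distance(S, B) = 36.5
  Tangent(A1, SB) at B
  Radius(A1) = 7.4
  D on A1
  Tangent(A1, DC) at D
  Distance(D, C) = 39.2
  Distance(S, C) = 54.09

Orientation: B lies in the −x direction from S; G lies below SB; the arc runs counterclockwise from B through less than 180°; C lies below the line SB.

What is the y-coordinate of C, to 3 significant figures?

-46.4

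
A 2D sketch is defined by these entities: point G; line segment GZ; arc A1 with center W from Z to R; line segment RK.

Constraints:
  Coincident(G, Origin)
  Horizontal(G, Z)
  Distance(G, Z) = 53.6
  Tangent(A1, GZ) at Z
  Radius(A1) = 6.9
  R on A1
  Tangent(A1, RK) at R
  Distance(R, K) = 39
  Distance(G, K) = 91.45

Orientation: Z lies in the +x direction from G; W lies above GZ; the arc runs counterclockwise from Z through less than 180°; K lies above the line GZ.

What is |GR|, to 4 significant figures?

58.29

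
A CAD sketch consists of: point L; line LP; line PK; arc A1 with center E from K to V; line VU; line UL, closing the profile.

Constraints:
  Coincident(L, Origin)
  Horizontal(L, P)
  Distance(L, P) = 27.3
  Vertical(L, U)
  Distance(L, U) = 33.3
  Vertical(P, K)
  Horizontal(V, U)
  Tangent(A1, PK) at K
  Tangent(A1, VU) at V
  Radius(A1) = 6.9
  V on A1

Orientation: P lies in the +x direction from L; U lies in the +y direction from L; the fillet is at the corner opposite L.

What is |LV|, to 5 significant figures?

39.052

L is at the origin; LP is horizontal with |LP| = 27.3 and P on the +x side, so P = (27.300, 0.0000). L and U share the same x with |LU| = 33.3 and U on the +y side, so U = (0.0000, 33.300). The virtual corner opposite L is at (27.300, 33.300). Since A1 is tangent to PK there, EK ⟂ PK and the tangent condition forces EV to be normal to VU, with radius 6.9, so the center E sits 6.9 in from both sides at E = (20.400, 26.400). That places the tangent points at K = (27.300, 26.400) on PK and V = (20.400, 33.300) on VU. Then |LV| = |V − L| = 39.052.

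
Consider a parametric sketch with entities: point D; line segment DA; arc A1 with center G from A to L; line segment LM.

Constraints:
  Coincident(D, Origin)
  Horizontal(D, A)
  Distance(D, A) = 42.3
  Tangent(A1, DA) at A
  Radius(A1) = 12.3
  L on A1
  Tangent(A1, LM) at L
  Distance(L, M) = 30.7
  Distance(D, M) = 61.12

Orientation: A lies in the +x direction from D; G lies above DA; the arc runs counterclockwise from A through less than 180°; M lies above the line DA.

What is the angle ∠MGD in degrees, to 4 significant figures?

103.9°

Checks: |GL| = 12.30 ✓; ∠(GL, LM) = 90.00° ✓; |LM| = 30.70 ✓; |DM| = 61.12 ✓.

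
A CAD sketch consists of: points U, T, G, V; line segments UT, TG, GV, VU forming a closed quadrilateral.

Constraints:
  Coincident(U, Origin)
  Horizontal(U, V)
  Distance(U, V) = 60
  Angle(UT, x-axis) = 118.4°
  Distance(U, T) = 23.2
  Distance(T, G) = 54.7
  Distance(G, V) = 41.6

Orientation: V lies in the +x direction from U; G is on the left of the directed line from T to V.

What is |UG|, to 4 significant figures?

55.31

Checks: |TG| = 54.70 ✓; |GV| = 41.60 ✓.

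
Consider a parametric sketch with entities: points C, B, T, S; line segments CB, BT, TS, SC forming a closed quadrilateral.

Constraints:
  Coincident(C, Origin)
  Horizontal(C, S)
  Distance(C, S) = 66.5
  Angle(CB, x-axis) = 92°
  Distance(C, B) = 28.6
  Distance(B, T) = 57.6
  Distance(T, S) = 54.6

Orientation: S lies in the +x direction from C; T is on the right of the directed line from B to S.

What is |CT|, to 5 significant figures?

31.545

Checks: |BT| = 57.60 ✓; |TS| = 54.60 ✓.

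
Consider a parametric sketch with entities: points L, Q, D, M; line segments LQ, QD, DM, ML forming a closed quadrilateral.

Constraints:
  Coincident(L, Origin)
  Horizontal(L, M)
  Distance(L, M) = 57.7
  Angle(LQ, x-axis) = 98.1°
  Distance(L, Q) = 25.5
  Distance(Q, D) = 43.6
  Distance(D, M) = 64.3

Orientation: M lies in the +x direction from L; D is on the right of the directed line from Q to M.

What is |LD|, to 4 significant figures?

18.77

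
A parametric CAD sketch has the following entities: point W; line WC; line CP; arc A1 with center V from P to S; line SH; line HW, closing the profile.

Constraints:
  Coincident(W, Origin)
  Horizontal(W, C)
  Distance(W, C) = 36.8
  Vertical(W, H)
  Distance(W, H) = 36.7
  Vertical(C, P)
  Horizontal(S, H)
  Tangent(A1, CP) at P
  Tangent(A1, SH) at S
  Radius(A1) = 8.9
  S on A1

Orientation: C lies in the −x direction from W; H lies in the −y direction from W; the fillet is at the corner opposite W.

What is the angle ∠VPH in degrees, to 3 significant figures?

13.6°

The virtual corner opposite W is at (-36.8, -36.7). The tangent condition forces VP to be normal to CP and the tangent condition forces VS to be normal to SH, with radius 8.9, so the center V sits 8.9 in from both sides at V = (-27.9, -27.8). That places the tangent points at P = (-36.8, -27.8) on CP and S = (-27.9, -36.7) on SH. Then cos ∠VPH = PV·PH / (|PV||PH|), giving 13.6°.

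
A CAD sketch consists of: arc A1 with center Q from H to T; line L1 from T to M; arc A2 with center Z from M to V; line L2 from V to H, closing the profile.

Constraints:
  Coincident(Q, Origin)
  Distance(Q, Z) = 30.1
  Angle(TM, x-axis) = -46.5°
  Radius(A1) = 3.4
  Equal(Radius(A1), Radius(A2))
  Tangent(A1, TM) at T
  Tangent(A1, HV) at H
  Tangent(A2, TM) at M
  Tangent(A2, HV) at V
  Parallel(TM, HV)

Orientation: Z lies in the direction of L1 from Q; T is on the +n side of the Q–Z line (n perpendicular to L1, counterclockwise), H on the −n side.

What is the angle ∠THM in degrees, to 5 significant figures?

77.270°

Tangency of A1 to both parallel lines with radius 3.4 puts T and H at Q ± 3.4·n: T = (2.4663, 2.3404), H = (-2.4663, -2.3404). Equal radii place M and V the same way about Z: M = Z + 3.4·n = (23.186, -19.493), V = Z − 3.4·n = (18.253, -24.174). Then cos ∠THM = HT·HM / (|HT||HM|), giving 77.270°.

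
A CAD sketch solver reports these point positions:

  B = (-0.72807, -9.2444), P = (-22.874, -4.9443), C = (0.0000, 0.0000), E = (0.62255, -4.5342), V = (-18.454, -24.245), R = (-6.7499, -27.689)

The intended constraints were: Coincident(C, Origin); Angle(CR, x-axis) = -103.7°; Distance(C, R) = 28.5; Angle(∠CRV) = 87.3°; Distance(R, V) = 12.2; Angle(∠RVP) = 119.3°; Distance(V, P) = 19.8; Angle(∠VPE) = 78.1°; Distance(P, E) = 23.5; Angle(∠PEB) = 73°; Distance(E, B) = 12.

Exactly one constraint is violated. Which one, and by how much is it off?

Distance(E, B) = 12 — off by 7.10.

C = (0.00, 0.00) ✓; CR at -103.7° ✓; |CR| = 28.50 ✓; ∠CRV = 87.30° ✓; |RV| = 12.20 ✓; ∠RVP = 119.3° ✓; |VP| = 19.80 ✓; ∠VPE = 78.10° ✓; |PE| = 23.50 ✓; ∠PEB = 73.00° ✓; |EB| = 4.900 ✗.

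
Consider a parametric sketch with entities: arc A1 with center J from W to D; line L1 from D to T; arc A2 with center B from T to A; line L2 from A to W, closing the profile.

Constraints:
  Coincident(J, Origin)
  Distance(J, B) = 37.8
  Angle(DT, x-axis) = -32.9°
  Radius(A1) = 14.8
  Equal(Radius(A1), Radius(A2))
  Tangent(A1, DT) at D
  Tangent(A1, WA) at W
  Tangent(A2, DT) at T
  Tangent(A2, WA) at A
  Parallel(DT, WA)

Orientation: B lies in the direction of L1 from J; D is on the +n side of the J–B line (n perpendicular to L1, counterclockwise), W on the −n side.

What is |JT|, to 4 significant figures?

40.59

The slot axis is L1's direction at -32.9°, so u = (cos -32.9°, sin -32.9°) = (0.8396, -0.5432) and n = (−sin -32.9°, cos -32.9°) = (0.5432, 0.8396). J is at the origin and B lies 37.8 along u from J, so B = 37.8·u = (31.74, -20.53). Tangency of A1 to both parallel lines with radius 14.8 puts D and W at J ± 14.8·n: D = (8.039, 12.43), W = (-8.039, -12.43). Equal radii place T and A the same way about B: T = B + 14.8·n = (39.78, -8.106), A = B − 14.8·n = (23.70, -32.96). Then |JT| = |T − J| = 40.59.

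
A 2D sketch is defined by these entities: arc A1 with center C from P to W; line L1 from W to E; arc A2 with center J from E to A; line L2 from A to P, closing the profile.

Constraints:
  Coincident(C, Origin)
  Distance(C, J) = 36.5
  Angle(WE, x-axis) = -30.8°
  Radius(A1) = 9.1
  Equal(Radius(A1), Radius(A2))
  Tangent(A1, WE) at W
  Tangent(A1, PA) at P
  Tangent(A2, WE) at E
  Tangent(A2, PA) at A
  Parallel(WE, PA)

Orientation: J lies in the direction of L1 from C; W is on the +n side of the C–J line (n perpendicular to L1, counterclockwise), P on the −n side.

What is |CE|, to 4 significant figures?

37.62

Tangency of A1 to both parallel lines with radius 9.1 puts W and P at C ± 9.1·n: W = (4.660, 7.817), P = (-4.660, -7.817). Equal radii place E and A the same way about J: E = J + 9.1·n = (36.01, -10.87), A = J − 9.1·n = (26.69, -26.51). Then |CE| = |E − C| = 37.62.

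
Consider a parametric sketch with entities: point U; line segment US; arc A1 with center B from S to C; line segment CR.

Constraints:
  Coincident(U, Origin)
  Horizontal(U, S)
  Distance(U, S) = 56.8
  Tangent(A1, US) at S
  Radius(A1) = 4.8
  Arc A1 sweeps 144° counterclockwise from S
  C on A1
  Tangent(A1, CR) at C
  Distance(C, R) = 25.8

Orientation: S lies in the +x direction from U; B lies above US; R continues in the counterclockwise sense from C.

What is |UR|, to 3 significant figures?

45.5

U is at the origin; U and S share the same y with |US| = 56.8 and S on the +x side, so S = (56.8, 0.00). Tangency of A1 to US means the radius BS is perpendicular to US, so B = S + (0, 4.8) = (56.8, 4.80). On A1, S sits at bearing -90° from B; a 144° counterclockwise sweep puts C at bearing 54°, so C = B + 4.8·(cos 54°, sin 54°) = (59.6, 8.68). Tangency of A1 to CR means the radius BC is perpendicular to CR, so CR runs along (−sin 54°, cos 54°); with |CR| = 25.8, R = (38.7, 23.8). Then |UR| = |R − U| = 45.5.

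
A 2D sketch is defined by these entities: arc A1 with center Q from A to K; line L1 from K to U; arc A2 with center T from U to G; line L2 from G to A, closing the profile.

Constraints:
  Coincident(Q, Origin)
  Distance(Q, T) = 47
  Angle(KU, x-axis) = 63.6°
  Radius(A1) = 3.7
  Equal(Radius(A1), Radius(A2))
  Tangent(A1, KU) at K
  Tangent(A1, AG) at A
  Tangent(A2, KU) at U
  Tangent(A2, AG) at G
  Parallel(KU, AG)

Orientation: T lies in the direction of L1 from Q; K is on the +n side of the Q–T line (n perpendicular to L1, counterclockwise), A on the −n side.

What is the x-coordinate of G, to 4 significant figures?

24.21

The slot axis is L1's direction at 63.6°, so u = (cos 63.6°, sin 63.6°) = (0.4446, 0.8957) and n = (−sin 63.6°, cos 63.6°) = (-0.8957, 0.4446). Q is at the origin and T lies 47.0 along u from Q, so T = 47.0·u = (20.90, 42.10). Tangency of A1 to both parallel lines with radius 3.7 puts K and A at Q ± 3.7·n: K = (-3.314, 1.645), A = (3.314, -1.645). Equal radii place U and G the same way about T: U = T + 3.7·n = (17.58, 43.74), G = T − 3.7·n = (24.21, 40.45). So G.x = 24.21.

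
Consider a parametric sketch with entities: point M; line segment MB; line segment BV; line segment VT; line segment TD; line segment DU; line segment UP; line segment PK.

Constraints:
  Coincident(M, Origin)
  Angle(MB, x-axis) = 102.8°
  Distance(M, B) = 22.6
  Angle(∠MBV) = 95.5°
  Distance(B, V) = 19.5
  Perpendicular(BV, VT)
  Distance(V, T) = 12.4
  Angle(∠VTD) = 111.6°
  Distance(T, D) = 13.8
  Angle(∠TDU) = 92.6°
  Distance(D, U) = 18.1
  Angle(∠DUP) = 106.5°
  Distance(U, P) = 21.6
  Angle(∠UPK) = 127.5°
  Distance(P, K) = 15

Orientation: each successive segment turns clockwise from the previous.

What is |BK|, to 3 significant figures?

31.9

M is at the origin; MB runs at 102.8° with length 22.6, so B = (-5.01, 22.0). ∠MBV = 95.5° gives BV at 18.3° from the x-axis; with |BV| = 19.5, V = (13.5, 28.2). BV is perpendicular to VT, so VT runs at -71.7°; with |VT| = 12.4, T = (17.4, 16.4). ∠VTD = 111.6° gives TD at -140° from the x-axis; with |TD| = 13.8, D = (6.81, 7.54). ∠TDU = 92.6° gives DU at 132° from the x-axis; with |DU| = 18.1, U = (-5.41, 20.9). ∠DUP = 106.5° gives UP at 59.0° from the x-axis; with |UP| = 21.6, P = (5.71, 39.4). ∠UPK = 127.5° gives PK at 6.50° from the x-axis; with |PK| = 15.0, K = (20.6, 41.1). Then |BK| = |K − B| = 31.9.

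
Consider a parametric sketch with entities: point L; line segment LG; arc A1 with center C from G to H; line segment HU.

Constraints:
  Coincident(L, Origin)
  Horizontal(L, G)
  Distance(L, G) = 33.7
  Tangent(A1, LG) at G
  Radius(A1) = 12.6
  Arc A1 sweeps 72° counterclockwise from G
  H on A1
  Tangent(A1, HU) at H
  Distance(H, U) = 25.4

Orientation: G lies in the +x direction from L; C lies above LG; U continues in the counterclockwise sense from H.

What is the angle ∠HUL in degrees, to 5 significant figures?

40.454°

On A1, G sits at bearing -90° from C; a 72° counterclockwise sweep puts H at bearing -18°, so H = C + 12.6·(cos -18°, sin -18°) = (45.683, 8.7064). Since A1 is tangent to HU there, CH ⟂ HU, so HU runs along (−sin -18°, cos -18°); with |HU| = 25.4, U = (53.532, 32.863). Then cos ∠HUL = UH·UL / (|UH||UL|), giving 40.454°.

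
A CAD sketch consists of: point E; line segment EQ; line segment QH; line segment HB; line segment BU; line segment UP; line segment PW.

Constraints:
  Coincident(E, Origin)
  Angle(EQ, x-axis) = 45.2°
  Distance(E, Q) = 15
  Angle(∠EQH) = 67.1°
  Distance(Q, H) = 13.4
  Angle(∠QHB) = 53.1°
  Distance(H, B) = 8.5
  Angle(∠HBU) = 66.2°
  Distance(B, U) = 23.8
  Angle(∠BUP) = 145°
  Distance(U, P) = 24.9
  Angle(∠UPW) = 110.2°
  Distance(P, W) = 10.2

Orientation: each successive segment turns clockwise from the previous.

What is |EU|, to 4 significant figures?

29.26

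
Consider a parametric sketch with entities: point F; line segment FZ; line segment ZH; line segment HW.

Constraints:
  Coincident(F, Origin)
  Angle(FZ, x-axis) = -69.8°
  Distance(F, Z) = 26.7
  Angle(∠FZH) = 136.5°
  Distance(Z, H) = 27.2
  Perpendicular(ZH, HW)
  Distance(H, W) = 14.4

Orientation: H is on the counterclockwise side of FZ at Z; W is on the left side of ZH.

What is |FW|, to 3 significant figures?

46.7

F is at the origin; FZ runs at -69.8° with length 26.7, so Z = 26.7·(cos -69.8°, sin -69.8°) = (9.22, -25.1). ∠FZH = 136.5°, so ZH runs at -69.8° + (180° − 136.5°) = -26.3° from the x-axis; with |ZH| = 27.2, H = Z + 27.2·(cos -26.3°, sin -26.3°) = (33.6, -37.1). The perpendicularity gives HW at right angles to ZH; with |HW| = 14.4 on the left of ZH, W = H + 14.4·(0.443, 0.896) = (40.0, -24.2). Then |FW| = |W − F| = 46.7.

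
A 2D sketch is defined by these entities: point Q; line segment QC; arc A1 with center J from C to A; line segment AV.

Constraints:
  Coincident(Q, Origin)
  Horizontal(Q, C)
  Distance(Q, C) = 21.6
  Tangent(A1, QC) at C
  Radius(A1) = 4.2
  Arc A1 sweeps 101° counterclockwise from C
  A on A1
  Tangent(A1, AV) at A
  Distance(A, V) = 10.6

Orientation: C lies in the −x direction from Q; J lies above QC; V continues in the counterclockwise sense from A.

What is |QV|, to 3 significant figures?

24.9

Q is at the origin; QC is horizontal with |QC| = 21.6 and C on the −x side, so C = (-21.6, 0.00). A1 meets QC tangentially, so JC is at right angles to QC, so J = C + (0, 4.2) = (-21.6, 4.20). On A1, C sits at bearing -90° from J; a 101° counterclockwise sweep puts A at bearing 11°, so A = J + 4.2·(cos 11°, sin 11°) = (-17.5, 5.00). Tangency of A1 to AV means the radius JA is perpendicular to AV, so AV runs along (−sin 11°, cos 11°); with |AV| = 10.6, V = (-19.5, 15.4). Then |QV| = |V − Q| = 24.9.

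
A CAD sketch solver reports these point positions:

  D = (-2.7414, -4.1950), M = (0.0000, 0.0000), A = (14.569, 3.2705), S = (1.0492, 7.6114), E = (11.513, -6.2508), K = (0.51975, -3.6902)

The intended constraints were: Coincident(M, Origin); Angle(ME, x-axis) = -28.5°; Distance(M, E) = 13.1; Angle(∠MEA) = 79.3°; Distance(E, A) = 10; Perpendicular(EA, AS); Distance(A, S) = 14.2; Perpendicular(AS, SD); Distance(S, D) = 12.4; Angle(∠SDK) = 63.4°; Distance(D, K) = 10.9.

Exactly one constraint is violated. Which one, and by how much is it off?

Distance(D, K) = 10.9 — off by 7.60.

M = (0.00, 0.00) ✓; ME at -28.50° ✓; |ME| = 13.10 ✓; ∠MEA = 79.30° ✓; |EA| = 10.00 ✓; ∠(EA, AS) = 89.99° ✓; |AS| = 14.20 ✓; ∠(AS, SD) = 90.00° ✓; |SD| = 12.40 ✓; ∠SDK = 63.40° ✓; |DK| = 3.300 ✗.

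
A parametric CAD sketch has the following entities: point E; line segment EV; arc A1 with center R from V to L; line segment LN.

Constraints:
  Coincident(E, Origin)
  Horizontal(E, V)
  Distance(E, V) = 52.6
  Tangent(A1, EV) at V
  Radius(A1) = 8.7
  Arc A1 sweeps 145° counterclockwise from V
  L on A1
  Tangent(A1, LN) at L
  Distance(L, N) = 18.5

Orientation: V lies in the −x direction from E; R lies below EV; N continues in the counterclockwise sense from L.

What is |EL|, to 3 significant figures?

59.7

E is at the origin; E and V share the same y with |EV| = 52.6 and V on the −x side, so V = (-52.6, 0.00). Since A1 is tangent to EV there, RV ⟂ EV, so R = V + (0, -8.7) = (-52.6, -8.70). On A1, V sits at bearing 90° from R; a 145° counterclockwise sweep puts L at bearing 235°, so L = R + 8.7·(cos 235°, sin 235°) = (-57.6, -15.8). Then |EL| = |L − E| = 59.7.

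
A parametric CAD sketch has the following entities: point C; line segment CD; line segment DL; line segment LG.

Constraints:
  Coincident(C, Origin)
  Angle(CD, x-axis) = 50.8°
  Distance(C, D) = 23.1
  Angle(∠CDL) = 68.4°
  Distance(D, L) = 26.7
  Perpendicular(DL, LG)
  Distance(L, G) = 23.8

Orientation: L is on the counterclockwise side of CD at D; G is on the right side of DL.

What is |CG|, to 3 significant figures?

48.8

C is at the origin; CD runs at 50.8° with length 23.1, so D = 23.1·(cos 50.8°, sin 50.8°) = (14.6, 17.9). ∠CDL = 68.4°, so DL runs at 50.8° + (180° − 68.4°) = 162° from the x-axis; with |DL| = 26.7, L = D + 26.7·(cos 162°, sin 162°) = (-10.9, 26.0). DL is perpendicular to LG; with |LG| = 23.8 on the right of DL, G = L + 23.8·(0.302, 0.953) = (-3.65, 48.7). Then |CG| = |G − C| = 48.8.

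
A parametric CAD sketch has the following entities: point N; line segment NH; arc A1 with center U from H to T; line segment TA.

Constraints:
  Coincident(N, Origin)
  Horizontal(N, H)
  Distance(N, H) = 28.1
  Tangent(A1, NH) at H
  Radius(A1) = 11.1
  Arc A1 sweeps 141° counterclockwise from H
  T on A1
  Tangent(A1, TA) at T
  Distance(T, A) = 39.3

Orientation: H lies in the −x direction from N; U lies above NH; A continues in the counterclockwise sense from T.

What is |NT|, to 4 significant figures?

28.90

A1 meets NH tangentially, so UH is at right angles to NH, so U = H + (0, 11.1) = (-28.10, 11.10). On A1, H sits at bearing -90° from U; a 141° counterclockwise sweep puts T at bearing 51°, so T = U + 11.1·(cos 51°, sin 51°) = (-21.11, 19.73). Then |NT| = |T − N| = 28.90.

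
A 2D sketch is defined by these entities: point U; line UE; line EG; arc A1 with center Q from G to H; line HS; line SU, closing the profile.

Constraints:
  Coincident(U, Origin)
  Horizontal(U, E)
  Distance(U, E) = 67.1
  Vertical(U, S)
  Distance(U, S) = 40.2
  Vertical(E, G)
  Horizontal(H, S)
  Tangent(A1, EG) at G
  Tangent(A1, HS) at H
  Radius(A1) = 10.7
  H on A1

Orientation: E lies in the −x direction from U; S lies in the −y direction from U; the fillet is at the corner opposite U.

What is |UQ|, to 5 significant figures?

63.649

U is at the origin; UE is horizontal with |UE| = 67.1 and E on the −x side, so E = (-67.100, 0.0000). US is vertical with |US| = 40.2 and S on the −y side, so S = (0.0000, -40.200). The virtual corner opposite U is at (-67.100, -40.200). A1 meets EG tangentially, so QG is at right angles to EG and A1 meets HS tangentially, so QH is at right angles to HS, with radius 10.7, so the center Q sits 10.7 in from both sides at Q = (-56.400, -29.500). Then |UQ| = |Q − U| = 63.649.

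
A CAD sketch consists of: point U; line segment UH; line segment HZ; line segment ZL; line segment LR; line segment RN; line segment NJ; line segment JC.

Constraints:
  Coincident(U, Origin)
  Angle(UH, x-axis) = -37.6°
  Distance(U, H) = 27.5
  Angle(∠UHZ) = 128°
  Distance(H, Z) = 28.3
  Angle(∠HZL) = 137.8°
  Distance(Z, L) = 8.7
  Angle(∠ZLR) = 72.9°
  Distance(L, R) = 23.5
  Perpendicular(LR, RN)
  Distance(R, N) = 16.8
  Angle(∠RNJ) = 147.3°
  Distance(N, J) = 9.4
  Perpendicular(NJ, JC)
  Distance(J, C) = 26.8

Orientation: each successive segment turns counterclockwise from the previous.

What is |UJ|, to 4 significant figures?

36.12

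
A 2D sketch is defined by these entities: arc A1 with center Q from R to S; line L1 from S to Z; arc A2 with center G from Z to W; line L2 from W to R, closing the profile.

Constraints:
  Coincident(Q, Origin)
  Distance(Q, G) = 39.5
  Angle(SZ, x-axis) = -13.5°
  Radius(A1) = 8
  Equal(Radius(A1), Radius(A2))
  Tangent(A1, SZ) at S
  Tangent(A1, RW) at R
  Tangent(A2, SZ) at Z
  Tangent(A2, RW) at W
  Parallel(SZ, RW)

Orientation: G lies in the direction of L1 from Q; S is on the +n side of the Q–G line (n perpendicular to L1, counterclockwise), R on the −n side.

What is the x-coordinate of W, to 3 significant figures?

36.5

Tangency of A1 to both parallel lines with radius 8.0 puts S and R at Q ± 8.0·n: S = (1.87, 7.78), R = (-1.87, -7.78). Equal radii place Z and W the same way about G: Z = G + 8.0·n = (40.3, -1.44), W = G − 8.0·n = (36.5, -17.0). So W.x = 36.5.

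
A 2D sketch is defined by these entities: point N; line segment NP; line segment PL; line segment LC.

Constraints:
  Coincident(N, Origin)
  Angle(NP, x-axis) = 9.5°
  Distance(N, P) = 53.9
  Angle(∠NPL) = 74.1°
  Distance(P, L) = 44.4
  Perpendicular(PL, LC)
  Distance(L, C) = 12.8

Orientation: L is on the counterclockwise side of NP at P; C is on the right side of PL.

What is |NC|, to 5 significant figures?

71.107

N is at the origin; NP runs at 9.5° with length 53.9, so P = 53.9·(cos 9.5°, sin 9.5°) = (53.161, 8.8961). ∠NPL = 74.1°, so PL runs at 9.5° + (180° − 74.1°) = 115.40° from the x-axis; with |PL| = 44.4, L = P + 44.4·(cos 115.40°, sin 115.40°) = (34.116, 49.004). PL ⟂ LC; with |LC| = 12.8 on the right of PL, C = L + 12.8·(0.90334, 0.42894) = (45.679, 54.495). Then |NC| = |C − N| = 71.107.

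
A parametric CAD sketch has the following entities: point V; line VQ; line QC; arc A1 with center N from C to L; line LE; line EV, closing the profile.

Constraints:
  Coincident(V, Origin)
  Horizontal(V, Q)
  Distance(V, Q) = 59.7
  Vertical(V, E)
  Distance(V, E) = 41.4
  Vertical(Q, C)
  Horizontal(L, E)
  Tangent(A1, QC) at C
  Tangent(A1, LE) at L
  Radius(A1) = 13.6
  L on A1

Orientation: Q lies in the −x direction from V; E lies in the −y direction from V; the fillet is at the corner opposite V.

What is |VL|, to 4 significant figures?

61.96

V is at the origin; V and Q share the same y with |VQ| = 59.7 and Q on the −x side, so Q = (-59.70, 0.000). V and E share the same x with |VE| = 41.4 and E on the −y side, so E = (0.000, -41.40). The virtual corner opposite V is at (-59.70, -41.40). Tangency of A1 to QC means the radius NC is perpendicular to QC and tangency of A1 to LE means the radius NL is perpendicular to LE, with radius 13.6, so the center N sits 13.6 in from both sides at N = (-46.10, -27.80). That places the tangent points at C = (-59.70, -27.80) on QC and L = (-46.10, -41.40) on LE. Then |VL| = |L − V| = 61.96.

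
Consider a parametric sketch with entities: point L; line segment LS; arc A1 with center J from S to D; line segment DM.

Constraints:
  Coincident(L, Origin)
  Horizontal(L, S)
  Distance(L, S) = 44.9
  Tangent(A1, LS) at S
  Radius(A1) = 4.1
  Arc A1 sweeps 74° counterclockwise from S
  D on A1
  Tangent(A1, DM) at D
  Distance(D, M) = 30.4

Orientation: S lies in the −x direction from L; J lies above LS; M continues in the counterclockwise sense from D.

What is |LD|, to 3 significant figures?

41.1

The tangent condition forces JS to be normal to LS, so J = S + (0, 4.1) = (-44.9, 4.10). On A1, S sits at bearing -90° from J; a 74° counterclockwise sweep puts D at bearing -16°, so D = J + 4.1·(cos -16°, sin -16°) = (-41.0, 2.97). Then |LD| = |D − L| = 41.1.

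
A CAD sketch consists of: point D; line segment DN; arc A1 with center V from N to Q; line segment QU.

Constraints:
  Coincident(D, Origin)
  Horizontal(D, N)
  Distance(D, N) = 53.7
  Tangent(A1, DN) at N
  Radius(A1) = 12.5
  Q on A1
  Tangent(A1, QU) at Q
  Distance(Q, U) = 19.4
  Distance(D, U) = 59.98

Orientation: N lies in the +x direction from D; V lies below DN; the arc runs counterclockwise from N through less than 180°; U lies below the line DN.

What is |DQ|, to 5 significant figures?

45.221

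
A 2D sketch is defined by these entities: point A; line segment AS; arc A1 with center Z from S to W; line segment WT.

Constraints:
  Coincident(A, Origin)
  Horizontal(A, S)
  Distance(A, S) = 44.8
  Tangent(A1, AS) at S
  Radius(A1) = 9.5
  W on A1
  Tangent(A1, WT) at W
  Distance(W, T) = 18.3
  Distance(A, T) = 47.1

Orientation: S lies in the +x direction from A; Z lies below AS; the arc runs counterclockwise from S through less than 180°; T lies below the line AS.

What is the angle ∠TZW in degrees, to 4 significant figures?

62.57°

Checks: ∠(ZS, SA) = 90.00° ✓; |ZW| = 9.500 ✓; ∠(ZW, WT) = 90.00° ✓; |WT| = 18.30 ✓; |AT| = 47.10 ✓.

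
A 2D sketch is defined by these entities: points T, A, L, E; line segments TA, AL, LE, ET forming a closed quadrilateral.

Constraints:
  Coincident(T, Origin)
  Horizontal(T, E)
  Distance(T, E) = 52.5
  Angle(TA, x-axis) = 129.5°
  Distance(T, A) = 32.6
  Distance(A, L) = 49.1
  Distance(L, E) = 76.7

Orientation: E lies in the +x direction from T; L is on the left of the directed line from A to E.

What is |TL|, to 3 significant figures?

64.4

T is at the origin; T and E share the same y with |TE| = 52.5 and E in +x, so E = (52.5, 0). TA runs at 129.5° with |TA| = 32.6, so A = (-20.7, 25.2). L is determined by |AL| = 49.1 and |LE| = 76.7 together: it lies at the intersection of circle(A, 49.1) and circle(E, 76.7). With |AE| = 77.4, the foot of the radical line on AE is 16.3 from A and the perpendicular offset is √(49.1² − 16.3²) = 46.3. Taking the left-of-AE solution: L = (9.72, 63.7).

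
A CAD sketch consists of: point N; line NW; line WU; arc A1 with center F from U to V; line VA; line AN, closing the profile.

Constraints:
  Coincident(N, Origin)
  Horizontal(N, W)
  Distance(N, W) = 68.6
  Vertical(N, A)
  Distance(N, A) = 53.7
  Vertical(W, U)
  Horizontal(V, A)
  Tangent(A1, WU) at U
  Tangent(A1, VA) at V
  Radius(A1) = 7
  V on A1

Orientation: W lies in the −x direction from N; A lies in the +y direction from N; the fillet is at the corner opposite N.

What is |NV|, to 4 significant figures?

81.72

N is at the origin; NW is horizontal with |NW| = 68.6 and W on the −x side, so W = (-68.60, 0.000). N and A share the same x with |NA| = 53.7 and A on the +y side, so A = (0.000, 53.70). The virtual corner opposite N is at (-68.60, 53.70). The tangent condition forces FU to be normal to WU and tangency of A1 to VA means the radius FV is perpendicular to VA, with radius 7.0, so the center F sits 7.0 in from both sides at F = (-61.60, 46.70). That places the tangent points at U = (-68.60, 46.70) on WU and V = (-61.60, 53.70) on VA. Then |NV| = |V − N| = 81.72.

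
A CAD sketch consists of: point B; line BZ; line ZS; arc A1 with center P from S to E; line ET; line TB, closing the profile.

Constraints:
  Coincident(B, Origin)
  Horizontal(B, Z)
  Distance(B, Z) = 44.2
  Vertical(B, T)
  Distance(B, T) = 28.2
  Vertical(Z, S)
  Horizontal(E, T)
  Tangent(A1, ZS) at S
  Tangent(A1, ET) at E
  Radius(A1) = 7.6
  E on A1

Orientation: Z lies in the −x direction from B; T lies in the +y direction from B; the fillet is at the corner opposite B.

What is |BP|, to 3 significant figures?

42.0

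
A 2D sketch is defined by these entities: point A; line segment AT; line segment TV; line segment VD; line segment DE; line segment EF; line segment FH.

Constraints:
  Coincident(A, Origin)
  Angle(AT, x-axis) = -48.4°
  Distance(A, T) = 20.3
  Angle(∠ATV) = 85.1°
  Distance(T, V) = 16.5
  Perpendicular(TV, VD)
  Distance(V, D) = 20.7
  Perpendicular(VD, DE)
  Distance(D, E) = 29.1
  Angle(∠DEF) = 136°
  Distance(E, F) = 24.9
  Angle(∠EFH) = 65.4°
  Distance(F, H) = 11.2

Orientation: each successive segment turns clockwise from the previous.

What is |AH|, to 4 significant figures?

30.22

∠DEF = 136.0° gives EF at -7.300° from the x-axis; with |EF| = 24.9, F = (35.91, 5.783). ∠EFH = 65.4° gives FH at -121.9° from the x-axis; with |FH| = 11.2, H = (29.99, -3.726). Then |AH| = |H − A| = 30.22.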